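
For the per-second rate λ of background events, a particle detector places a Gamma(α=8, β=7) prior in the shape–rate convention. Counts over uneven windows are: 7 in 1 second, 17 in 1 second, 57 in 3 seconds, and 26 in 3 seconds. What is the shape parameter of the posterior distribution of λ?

Total count: 7 + 17 + 57 + 26 = 107.
Total exposure: 1 + 1 + 3 + 3 = 8 seconds.
Conjugate update: add total count to the shape and total exposure to the rate, giving Gamma(115, 15).

115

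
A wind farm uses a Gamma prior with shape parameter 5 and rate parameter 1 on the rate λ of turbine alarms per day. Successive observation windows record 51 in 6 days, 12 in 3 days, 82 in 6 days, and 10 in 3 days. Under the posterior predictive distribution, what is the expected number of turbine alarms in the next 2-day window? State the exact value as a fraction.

320/19

Total count: 51 + 12 + 82 + 10 = 155.
Total exposure: 6 + 3 + 6 + 3 = 18 days.
The Gamma prior is conjugate for the Poisson rate, so λ | data ~ Gamma(5+155, 1+18) = Gamma(160, 19).
Predictive mean over a 2-day window = T·E[λ|data] = 2·160/19 = 320/19.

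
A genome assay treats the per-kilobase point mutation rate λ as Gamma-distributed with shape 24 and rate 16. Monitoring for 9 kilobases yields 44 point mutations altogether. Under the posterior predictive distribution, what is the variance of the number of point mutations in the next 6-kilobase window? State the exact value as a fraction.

Total count 44 over total exposure 9 kilobases.
Posterior: α' = 24 + 44 = 68, β' = 16 + 9 = 25.
The posterior predictive for a window of length T is Negative Binomial with variance T·α'·(β'+T)/β'² = 6·68·31/625 = 12648/625.

12648/625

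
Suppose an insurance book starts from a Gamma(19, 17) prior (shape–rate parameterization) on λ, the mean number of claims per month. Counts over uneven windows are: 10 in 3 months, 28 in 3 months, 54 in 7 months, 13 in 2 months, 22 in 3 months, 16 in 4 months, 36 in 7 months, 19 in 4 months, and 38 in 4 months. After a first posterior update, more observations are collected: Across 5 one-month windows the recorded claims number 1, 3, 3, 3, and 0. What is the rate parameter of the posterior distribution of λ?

Total count: 10 + 28 + 54 + 13 + 22 + 16 + 36 + 19 + 38 = 236.
Total exposure: 3 + 3 + 7 + 2 + 3 + 4 + 7 + 4 + 4 = 37 months.
After the first batch: Gamma(19 + 236, 17 + 37) = Gamma(255, 54).
Total count: 1 + 3 + 3 + 3 + 0 = 10.
Total exposure: 5 months.
After the second batch: Gamma(255 + 10, 54 + 5) = Gamma(265, 59).

59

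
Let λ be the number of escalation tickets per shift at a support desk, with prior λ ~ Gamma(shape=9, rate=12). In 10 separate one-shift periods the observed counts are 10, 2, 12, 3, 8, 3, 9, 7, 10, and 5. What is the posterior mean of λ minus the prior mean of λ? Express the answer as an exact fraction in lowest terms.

Total count: 10 + 2 + 12 + 3 + 8 + 3 + 9 + 7 + 10 + 5 = 69.
Total exposure: 10 shifts.
Posterior: α' = 9 + 69 = 78, β' = 12 + 10 = 22.
Posterior mean = 78/22 = 39/11; prior mean = 9/12 = 3/4. Difference = 39/11 − 3/4 = 123/44.

123/44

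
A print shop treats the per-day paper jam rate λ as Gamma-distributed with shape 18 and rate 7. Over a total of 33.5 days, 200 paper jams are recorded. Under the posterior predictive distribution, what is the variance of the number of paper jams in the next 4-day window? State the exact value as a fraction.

155216/6561

Total count 200 over total exposure 33.5 days.
Conjugate update: add total count to the shape and total exposure to the rate, giving Gamma(218, 81/2).
The posterior predictive for a window of length T is Negative Binomial with variance T·α'·(β'+T)/β'² = 4·218·(89/2)/(6561/4) = 155216/6561.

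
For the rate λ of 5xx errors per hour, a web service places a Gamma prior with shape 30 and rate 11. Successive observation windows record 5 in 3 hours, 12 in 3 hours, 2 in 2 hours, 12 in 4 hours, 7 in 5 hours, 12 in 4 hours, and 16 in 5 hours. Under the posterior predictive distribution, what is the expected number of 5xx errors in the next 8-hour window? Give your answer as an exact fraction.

Total count: 5 + 12 + 2 + 12 + 7 + 12 + 16 = 66.
Total exposure: 3 + 3 + 2 + 4 + 5 + 4 + 5 = 26 hours.
Posterior: α' = 30 + 66 = 96, β' = 11 + 26 = 37.
Predictive mean over an 8-hour window = T·E[λ|data] = 8·96/37 = 768/37.

768/37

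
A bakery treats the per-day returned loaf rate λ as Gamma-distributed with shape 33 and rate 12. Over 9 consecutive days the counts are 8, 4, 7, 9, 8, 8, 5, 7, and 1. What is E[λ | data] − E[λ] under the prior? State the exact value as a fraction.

Total count: 8 + 4 + 7 + 9 + 8 + 8 + 5 + 7 + 1 = 57.
Total exposure: 9 days.
By Gamma–Poisson conjugacy, the posterior is Gamma(α + Σx, β + Σt) = Gamma(33 + 57, 12 + 9) = Gamma(90, 21).
Posterior mean = 90/21 = 30/7; prior mean = 33/12 = 11/4. Difference = 30/7 − 11/4 = 43/28.

43/28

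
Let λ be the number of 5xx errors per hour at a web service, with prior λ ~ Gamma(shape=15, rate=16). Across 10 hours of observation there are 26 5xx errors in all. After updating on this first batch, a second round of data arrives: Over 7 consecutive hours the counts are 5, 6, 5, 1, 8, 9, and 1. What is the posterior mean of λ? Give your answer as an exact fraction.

Total count 26 over total exposure 10 hours.
After the first batch: Gamma(15 + 26, 16 + 10) = Gamma(41, 26).
Total count: 5 + 6 + 5 + 1 + 8 + 9 + 1 = 35.
Total exposure: 7 hours.
After the second batch: Gamma(41 + 35, 26 + 7) = Gamma(76, 33).
Posterior mean = α'/β' = 76/33.

76/33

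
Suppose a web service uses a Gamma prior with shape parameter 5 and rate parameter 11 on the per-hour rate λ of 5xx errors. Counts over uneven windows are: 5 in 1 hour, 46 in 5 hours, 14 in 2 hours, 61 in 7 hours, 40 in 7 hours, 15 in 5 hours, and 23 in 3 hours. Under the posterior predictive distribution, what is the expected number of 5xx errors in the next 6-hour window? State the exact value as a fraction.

Total count: 5 + 46 + 14 + 61 + 40 + 15 + 23 = 204.
Total exposure: 1 + 5 + 2 + 7 + 7 + 5 + 3 = 30 hours.
Gamma(α, β) with Poisson data over total exposure Σt gives posterior Gamma(α+Σx, β+Σt) = Gamma(209, 41).
Predictive mean over a 6-hour window = T·E[λ|data] = 6·209/41 = 1254/41.

1254/41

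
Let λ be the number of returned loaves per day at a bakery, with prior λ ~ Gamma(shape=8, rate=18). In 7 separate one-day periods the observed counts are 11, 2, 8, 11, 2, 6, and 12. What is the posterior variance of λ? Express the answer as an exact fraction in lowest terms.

Total count: 11 + 2 + 8 + 11 + 2 + 6 + 12 = 52.
Total exposure: 7 days.
Gamma(α, β) with Poisson data over total exposure Σt gives posterior Gamma(α+Σx, β+Σt) = Gamma(60, 25).
Posterior variance = α'/β'² = 60/625 = 12/125.

12/125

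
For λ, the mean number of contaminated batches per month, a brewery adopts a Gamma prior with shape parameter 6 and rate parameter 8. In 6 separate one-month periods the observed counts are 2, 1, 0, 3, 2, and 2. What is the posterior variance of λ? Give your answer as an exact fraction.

Total count: 2 + 1 + 0 + 3 + 2 + 2 = 10.
Total exposure: 6 months.
Conjugate update: add total count to the shape and total exposure to the rate, giving Gamma(16, 14).
Posterior variance = α'/β'² = 16/196 = 4/49.

4/49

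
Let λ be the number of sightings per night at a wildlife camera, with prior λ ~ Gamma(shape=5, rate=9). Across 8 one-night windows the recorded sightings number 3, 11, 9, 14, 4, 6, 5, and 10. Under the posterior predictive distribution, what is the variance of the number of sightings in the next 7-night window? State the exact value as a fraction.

11256/289

Total count: 3 + 11 + 9 + 14 + 4 + 6 + 5 + 10 = 62.
Total exposure: 8 nights.
Conjugate update: add total count to the shape and total exposure to the rate, giving Gamma(67, 17).
The posterior predictive for a window of length T is Negative Binomial with variance T·α'·(β'+T)/β'² = 7·67·24/289 = 11256/289.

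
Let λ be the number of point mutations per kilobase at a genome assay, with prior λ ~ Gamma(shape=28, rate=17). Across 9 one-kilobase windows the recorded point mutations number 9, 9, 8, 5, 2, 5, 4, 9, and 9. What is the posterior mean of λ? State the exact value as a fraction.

Total count: 9 + 9 + 8 + 5 + 2 + 5 + 4 + 9 + 9 = 60.
Total exposure: 9 kilobases.
By Gamma–Poisson conjugacy, the posterior is Gamma(α + Σx, β + Σt) = Gamma(28 + 60, 17 + 9) = Gamma(88, 26).
Posterior mean = α'/β' = 88/26 = 44/13.

44/13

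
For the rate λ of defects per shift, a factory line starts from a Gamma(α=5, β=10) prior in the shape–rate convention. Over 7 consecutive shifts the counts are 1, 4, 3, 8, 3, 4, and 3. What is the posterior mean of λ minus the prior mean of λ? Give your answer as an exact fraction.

Total count: 1 + 4 + 3 + 8 + 3 + 4 + 3 = 26.
Total exposure: 7 shifts.
The Gamma prior is conjugate for the Poisson rate, so λ | data ~ Gamma(5+26, 10+7) = Gamma(31, 17).
Posterior mean = 31/17 = 31/17; prior mean = 5/10 = 1/2. Difference = 31/17 − 1/2 = 45/34.

45/34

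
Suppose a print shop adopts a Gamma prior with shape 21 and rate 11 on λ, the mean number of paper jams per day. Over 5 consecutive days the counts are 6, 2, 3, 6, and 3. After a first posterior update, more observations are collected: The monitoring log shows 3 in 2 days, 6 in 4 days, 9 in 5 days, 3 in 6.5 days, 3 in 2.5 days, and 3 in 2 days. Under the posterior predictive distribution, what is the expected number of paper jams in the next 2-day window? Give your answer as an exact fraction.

68/19

Total count: 6 + 2 + 3 + 6 + 3 = 20.
Total exposure: 5 days.
After the first batch: Gamma(21 + 20, 11 + 5) = Gamma(41, 16).
Total count: 3 + 6 + 9 + 3 + 3 + 3 = 27.
Total exposure: 2 + 4 + 5 + 6.5 + 2.5 + 2 = 22 days.
After the second batch: Gamma(41 + 27, 16 + 22) = Gamma(68, 38).
Predictive mean over a 2-day window = T·E[λ|data] = 2·68/38 = 68/19.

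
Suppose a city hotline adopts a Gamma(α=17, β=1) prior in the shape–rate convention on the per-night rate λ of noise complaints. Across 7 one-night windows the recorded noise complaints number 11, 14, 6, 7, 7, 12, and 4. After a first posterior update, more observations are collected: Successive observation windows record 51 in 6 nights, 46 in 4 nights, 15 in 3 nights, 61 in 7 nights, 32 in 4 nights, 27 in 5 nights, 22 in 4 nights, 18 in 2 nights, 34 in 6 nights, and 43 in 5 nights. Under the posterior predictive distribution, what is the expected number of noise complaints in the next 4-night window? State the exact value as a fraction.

854/27

Total count: 11 + 14 + 6 + 7 + 7 + 12 + 4 = 61.
Total exposure: 7 nights.
After the first batch: Gamma(17 + 61, 1 + 7) = Gamma(78, 8).
Total count: 51 + 46 + 15 + 61 + 32 + 27 + 22 + 18 + 34 + 43 = 349.
Total exposure: 6 + 4 + 3 + 7 + 4 + 5 + 4 + 2 + 6 + 5 = 46 nights.
After the second batch: Gamma(78 + 349, 8 + 46) = Gamma(427, 54).
Predictive mean over a 4-night window = T·E[λ|data] = 4·427/54 = 854/27.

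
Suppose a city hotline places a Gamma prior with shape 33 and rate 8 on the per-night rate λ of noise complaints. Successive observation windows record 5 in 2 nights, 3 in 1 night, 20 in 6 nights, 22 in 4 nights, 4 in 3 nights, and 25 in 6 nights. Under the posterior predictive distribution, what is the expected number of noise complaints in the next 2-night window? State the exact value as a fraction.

112/15

Total count: 5 + 3 + 20 + 22 + 4 + 25 = 79.
Total exposure: 2 + 1 + 6 + 4 + 3 + 6 = 22 nights.
Conjugate update: add total count to the shape and total exposure to the rate, giving Gamma(112, 30).
Predictive mean over a 2-night window = T·E[λ|data] = 2·112/30 = 112/15.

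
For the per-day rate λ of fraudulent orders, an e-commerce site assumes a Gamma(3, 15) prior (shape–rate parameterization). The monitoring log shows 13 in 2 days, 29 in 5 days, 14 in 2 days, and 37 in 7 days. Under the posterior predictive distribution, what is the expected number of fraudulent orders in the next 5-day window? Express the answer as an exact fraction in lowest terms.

480/31

Total count: 13 + 29 + 14 + 37 = 93.
Total exposure: 2 + 5 + 2 + 7 = 16 days.
Gamma(α, β) with Poisson data over total exposure Σt gives posterior Gamma(α+Σx, β+Σt) = Gamma(96, 31).
Predictive mean over a 5-day window = T·E[λ|data] = 5·96/31 = 480/31.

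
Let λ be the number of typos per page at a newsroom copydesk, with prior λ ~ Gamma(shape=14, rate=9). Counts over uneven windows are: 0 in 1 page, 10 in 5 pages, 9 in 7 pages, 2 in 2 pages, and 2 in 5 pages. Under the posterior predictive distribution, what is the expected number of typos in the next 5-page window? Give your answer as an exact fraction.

Total count: 0 + 10 + 9 + 2 + 2 = 23.
Total exposure: 1 + 5 + 7 + 2 + 5 = 20 pages.
Gamma(α, β) with Poisson data over total exposure Σt gives posterior Gamma(α+Σx, β+Σt) = Gamma(37, 29).
Predictive mean over a 5-page window = T·E[λ|data] = 5·37/29 = 185/29.

185/29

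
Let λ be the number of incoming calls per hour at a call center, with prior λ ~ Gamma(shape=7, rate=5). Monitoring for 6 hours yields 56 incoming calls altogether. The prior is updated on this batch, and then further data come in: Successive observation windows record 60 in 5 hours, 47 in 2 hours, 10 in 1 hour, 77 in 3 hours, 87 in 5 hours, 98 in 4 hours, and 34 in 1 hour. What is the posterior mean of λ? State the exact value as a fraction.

Total count 56 over total exposure 6 hours.
After the first batch: Gamma(7 + 56, 5 + 6) = Gamma(63, 11).
Total count: 60 + 47 + 10 + 77 + 87 + 98 + 34 = 413.
Total exposure: 5 + 2 + 1 + 3 + 5 + 4 + 1 = 21 hours.
After the second batch: Gamma(63 + 413, 11 + 21) = Gamma(476, 32).
Posterior mean = α'/β' = 476/32 = 119/8.

119/8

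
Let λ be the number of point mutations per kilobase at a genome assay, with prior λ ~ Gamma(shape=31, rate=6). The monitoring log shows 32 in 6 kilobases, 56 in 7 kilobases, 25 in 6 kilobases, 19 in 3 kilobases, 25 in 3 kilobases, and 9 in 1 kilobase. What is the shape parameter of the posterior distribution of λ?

197

Total count: 32 + 56 + 25 + 19 + 25 + 9 = 166.
Total exposure: 6 + 7 + 6 + 3 + 3 + 1 = 26 kilobases.
The Gamma prior is conjugate for the Poisson rate, so λ | data ~ Gamma(31+166, 6+26) = Gamma(197, 32).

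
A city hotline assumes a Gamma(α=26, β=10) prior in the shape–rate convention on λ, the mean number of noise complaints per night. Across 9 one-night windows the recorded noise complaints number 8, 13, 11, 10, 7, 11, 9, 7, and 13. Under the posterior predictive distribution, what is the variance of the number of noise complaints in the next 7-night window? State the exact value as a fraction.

20930/361

Total count: 8 + 13 + 11 + 10 + 7 + 11 + 9 + 7 + 13 = 89.
Total exposure: 9 nights.
Posterior: α' = 26 + 89 = 115, β' = 10 + 9 = 19.
The posterior predictive for a window of length T is Negative Binomial with variance T·α'·(β'+T)/β'² = 7·115·26/361 = 20930/361.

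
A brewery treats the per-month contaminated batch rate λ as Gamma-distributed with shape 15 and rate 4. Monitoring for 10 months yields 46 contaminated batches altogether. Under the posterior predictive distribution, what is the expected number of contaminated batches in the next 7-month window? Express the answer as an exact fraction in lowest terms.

Total count 46 over total exposure 10 months.
Gamma(α, β) with Poisson data over total exposure Σt gives posterior Gamma(α+Σx, β+Σt) = Gamma(61, 14).
Predictive mean over a 7-month window = T·E[λ|data] = 7·61/14 = 61/2.

61/2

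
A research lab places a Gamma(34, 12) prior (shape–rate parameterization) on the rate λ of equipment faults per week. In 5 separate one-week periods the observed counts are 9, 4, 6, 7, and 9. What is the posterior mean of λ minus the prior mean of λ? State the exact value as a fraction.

125/102

Total count: 9 + 4 + 6 + 7 + 9 = 35.
Total exposure: 5 weeks.
Posterior: α' = 34 + 35 = 69, β' = 12 + 5 = 17.
Posterior mean = 69/17 = 69/17; prior mean = 34/12 = 17/6. Difference = 69/17 − 17/6 = 125/102.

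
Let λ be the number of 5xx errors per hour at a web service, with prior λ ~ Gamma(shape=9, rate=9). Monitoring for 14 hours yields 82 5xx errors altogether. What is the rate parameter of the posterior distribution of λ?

Total count 82 over total exposure 14 hours.
The Gamma prior is conjugate for the Poisson rate, so λ | data ~ Gamma(9+82, 9+14) = Gamma(91, 23).

23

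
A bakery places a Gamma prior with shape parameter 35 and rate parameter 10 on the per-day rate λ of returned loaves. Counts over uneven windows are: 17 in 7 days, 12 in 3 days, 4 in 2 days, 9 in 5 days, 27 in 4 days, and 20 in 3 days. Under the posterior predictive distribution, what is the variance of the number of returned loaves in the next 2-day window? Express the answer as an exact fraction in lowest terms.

2232/289

Total count: 17 + 12 + 4 + 9 + 27 + 20 = 89.
Total exposure: 7 + 3 + 2 + 5 + 4 + 3 = 24 days.
The Gamma prior is conjugate for the Poisson rate, so λ | data ~ Gamma(35+89, 10+24) = Gamma(124, 34).
The posterior predictive for a window of length T is Negative Binomial with variance T·α'·(β'+T)/β'² = 2·124·36/1156 = 2232/289.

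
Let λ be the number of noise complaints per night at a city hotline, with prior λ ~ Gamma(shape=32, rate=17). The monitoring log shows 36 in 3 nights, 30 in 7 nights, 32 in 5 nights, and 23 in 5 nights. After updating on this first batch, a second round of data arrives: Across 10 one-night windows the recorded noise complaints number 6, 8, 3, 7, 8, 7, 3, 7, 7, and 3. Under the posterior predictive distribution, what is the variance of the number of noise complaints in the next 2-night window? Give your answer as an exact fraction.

Total count: 36 + 30 + 32 + 23 = 121.
Total exposure: 3 + 7 + 5 + 5 = 20 nights.
After the first batch: Gamma(32 + 121, 17 + 20) = Gamma(153, 37).
Total count: 6 + 8 + 3 + 7 + 8 + 7 + 3 + 7 + 7 + 3 = 59.
Total exposure: 10 nights.
After the second batch: Gamma(153 + 59, 37 + 10) = Gamma(212, 47).
The posterior predictive for a window of length T is Negative Binomial with variance T·α'·(β'+T)/β'² = 2·212·49/2209 = 20776/2209.

20776/2209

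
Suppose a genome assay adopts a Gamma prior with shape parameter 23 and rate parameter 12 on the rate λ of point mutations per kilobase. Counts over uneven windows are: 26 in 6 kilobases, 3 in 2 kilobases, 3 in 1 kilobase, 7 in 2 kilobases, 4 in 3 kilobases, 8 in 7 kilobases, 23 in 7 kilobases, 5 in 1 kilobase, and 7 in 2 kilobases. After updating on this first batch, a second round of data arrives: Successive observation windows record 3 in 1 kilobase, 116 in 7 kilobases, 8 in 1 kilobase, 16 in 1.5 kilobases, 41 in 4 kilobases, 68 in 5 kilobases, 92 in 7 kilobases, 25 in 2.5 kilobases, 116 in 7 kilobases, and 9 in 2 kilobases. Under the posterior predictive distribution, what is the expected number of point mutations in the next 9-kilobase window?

67

Total count: 26 + 3 + 3 + 7 + 4 + 8 + 23 + 5 + 7 = 86.
Total exposure: 6 + 2 + 1 + 2 + 3 + 7 + 7 + 1 + 2 = 31 kilobases.
After the first batch: Gamma(23 + 86, 12 + 31) = Gamma(109, 43).
Total count: 3 + 116 + 8 + 16 + 41 + 68 + 92 + 25 + 116 + 9 = 494.
Total exposure: 1 + 7 + 1 + 1.5 + 4 + 5 + 7 + 2.5 + 7 + 2 = 38 kilobases.
After the second batch: Gamma(109 + 494, 43 + 38) = Gamma(603, 81).
Predictive mean over a 9-kilobase window = T·E[λ|data] = 9·603/81 = 67.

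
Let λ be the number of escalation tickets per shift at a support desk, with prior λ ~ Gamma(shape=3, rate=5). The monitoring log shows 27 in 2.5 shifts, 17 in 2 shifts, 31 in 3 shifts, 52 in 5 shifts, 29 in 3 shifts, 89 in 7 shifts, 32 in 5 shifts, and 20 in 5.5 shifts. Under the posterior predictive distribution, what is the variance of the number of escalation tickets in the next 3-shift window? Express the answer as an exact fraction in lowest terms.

Total count: 27 + 17 + 31 + 52 + 29 + 89 + 32 + 20 = 297.
Total exposure: 2.5 + 2 + 3 + 5 + 3 + 7 + 5 + 5.5 = 33 shifts.
Gamma(α, β) with Poisson data over total exposure Σt gives posterior Gamma(α+Σx, β+Σt) = Gamma(300, 38).
The posterior predictive for a window of length T is Negative Binomial with variance T·α'·(β'+T)/β'² = 3·300·41/1444 = 9225/361.

9225/361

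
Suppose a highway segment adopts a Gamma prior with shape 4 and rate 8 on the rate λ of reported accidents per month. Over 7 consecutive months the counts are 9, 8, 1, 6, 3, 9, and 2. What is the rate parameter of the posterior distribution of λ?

15

Total count: 9 + 8 + 1 + 6 + 3 + 9 + 2 = 38.
Total exposure: 7 months.
The Gamma prior is conjugate for the Poisson rate, so λ | data ~ Gamma(4+38, 8+7) = Gamma(42, 15).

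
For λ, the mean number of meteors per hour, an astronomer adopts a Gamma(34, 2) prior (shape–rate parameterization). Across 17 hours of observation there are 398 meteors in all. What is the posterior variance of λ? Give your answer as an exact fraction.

Total count 398 over total exposure 17 hours.
Posterior: α' = 34 + 398 = 432, β' = 2 + 17 = 19.
Posterior variance = α'/β'² = 432/361.

432/361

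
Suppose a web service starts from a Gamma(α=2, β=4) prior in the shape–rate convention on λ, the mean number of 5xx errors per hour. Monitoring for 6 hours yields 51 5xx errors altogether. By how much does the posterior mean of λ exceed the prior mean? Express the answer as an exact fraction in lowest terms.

Total count 51 over total exposure 6 hours.
The Gamma prior is conjugate for the Poisson rate, so λ | data ~ Gamma(2+51, 4+6) = Gamma(53, 10).
Posterior mean = 53/10 = 53/10; prior mean = 2/4 = 1/2. Difference = 53/10 − 1/2 = 24/5.

24/5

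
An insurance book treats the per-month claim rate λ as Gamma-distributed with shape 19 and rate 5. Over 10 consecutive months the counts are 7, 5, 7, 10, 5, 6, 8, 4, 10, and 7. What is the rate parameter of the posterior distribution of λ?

15

Total count: 7 + 5 + 7 + 10 + 5 + 6 + 8 + 4 + 10 + 7 = 69.
Total exposure: 10 months.
Conjugate update: add total count to the shape and total exposure to the rate, giving Gamma(88, 15).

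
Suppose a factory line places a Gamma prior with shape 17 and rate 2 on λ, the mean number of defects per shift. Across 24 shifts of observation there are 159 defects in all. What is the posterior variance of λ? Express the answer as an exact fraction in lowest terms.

Total count 159 over total exposure 24 shifts.
By Gamma–Poisson conjugacy, the posterior is Gamma(α + Σx, β + Σt) = Gamma(17 + 159, 2 + 24) = Gamma(176, 26).
Posterior variance = α'/β'² = 176/676 = 44/169.

44/169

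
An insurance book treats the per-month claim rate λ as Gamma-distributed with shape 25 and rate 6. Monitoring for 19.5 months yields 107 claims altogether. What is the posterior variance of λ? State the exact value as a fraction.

176/867

Total count 107 over total exposure 19.5 months.
The Gamma prior is conjugate for the Poisson rate, so λ | data ~ Gamma(25+107, 6+19.5) = Gamma(132, 51/2).
Posterior variance = α'/β'² = 132/(2601/4) = 176/867.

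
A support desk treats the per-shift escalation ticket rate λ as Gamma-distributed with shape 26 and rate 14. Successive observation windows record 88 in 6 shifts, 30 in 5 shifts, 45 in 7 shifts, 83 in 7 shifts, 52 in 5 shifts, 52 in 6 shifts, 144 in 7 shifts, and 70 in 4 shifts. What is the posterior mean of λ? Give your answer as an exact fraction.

Total count: 88 + 30 + 45 + 83 + 52 + 52 + 144 + 70 = 564.
Total exposure: 6 + 5 + 7 + 7 + 5 + 6 + 7 + 4 = 47 shifts.
The Gamma prior is conjugate for the Poisson rate, so λ | data ~ Gamma(26+564, 14+47) = Gamma(590, 61).
Posterior mean = α'/β' = 590/61.

590/61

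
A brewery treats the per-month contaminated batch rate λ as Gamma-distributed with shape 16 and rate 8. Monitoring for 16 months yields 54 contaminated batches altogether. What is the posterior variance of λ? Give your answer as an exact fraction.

Total count 54 over total exposure 16 months.
By Gamma–Poisson conjugacy, the posterior is Gamma(α + Σx, β + Σt) = Gamma(16 + 54, 8 + 16) = Gamma(70, 24).
Posterior variance = α'/β'² = 70/576 = 35/288.

35/288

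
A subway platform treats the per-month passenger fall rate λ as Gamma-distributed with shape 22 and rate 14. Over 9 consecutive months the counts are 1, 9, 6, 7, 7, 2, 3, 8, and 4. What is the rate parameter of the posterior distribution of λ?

23

Total count: 1 + 9 + 6 + 7 + 7 + 2 + 3 + 8 + 4 = 47.
Total exposure: 9 months.
Posterior: α' = 22 + 47 = 69, β' = 14 + 9 = 23.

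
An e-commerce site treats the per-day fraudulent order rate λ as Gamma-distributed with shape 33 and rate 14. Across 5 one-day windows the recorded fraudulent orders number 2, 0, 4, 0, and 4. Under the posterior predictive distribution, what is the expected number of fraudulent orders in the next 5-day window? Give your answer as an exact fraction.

Total count: 2 + 0 + 4 + 0 + 4 = 10.
Total exposure: 5 days.
Conjugate update: add total count to the shape and total exposure to the rate, giving Gamma(43, 19).
Predictive mean over a 5-day window = T·E[λ|data] = 5·43/19 = 215/19.

215/19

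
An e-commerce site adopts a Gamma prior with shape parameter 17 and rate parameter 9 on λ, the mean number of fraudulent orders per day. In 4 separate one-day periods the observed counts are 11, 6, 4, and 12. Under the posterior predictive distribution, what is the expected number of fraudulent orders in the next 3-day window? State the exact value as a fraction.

150/13

Total count: 11 + 6 + 4 + 12 = 33.
Total exposure: 4 days.
Posterior: α' = 17 + 33 = 50, β' = 9 + 4 = 13.
Predictive mean over a 3-day window = T·E[λ|data] = 3·50/13 = 150/13.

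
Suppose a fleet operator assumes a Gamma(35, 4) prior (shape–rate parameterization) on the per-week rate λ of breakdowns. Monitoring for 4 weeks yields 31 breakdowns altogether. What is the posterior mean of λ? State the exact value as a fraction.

33/4

Total count 31 over total exposure 4 weeks.
Conjugate update: add total count to the shape and total exposure to the rate, giving Gamma(66, 8).
Posterior mean = α'/β' = 66/8 = 33/4.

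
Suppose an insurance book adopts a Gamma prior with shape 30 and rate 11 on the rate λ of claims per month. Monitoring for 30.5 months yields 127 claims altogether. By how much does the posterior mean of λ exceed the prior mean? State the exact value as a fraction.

964/913

Total count 127 over total exposure 30.5 months.
Gamma(α, β) with Poisson data over total exposure Σt gives posterior Gamma(α+Σx, β+Σt) = Gamma(157, 83/2).
Posterior mean = 157/(83/2) = 314/83; prior mean = 30/11 = 30/11. Difference = 314/83 − 30/11 = 964/913.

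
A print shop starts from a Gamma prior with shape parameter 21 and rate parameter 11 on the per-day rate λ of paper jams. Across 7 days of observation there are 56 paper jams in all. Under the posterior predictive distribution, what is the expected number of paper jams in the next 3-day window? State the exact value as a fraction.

77/6

Total count 56 over total exposure 7 days.
Gamma(α, β) with Poisson data over total exposure Σt gives posterior Gamma(α+Σx, β+Σt) = Gamma(77, 18).
Predictive mean over a 3-day window = T·E[λ|data] = 3·77/18 = 77/6.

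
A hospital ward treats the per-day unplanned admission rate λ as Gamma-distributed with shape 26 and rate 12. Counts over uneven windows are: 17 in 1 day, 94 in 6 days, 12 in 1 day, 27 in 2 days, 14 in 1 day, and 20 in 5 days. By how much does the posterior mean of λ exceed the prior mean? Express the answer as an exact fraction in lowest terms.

Total count: 17 + 94 + 12 + 27 + 14 + 20 = 184.
Total exposure: 1 + 6 + 1 + 2 + 1 + 5 = 16 days.
The Gamma prior is conjugate for the Poisson rate, so λ | data ~ Gamma(26+184, 12+16) = Gamma(210, 28).
Posterior mean = 210/28 = 15/2; prior mean = 26/12 = 13/6. Difference = 15/2 − 13/6 = 16/3.

16/3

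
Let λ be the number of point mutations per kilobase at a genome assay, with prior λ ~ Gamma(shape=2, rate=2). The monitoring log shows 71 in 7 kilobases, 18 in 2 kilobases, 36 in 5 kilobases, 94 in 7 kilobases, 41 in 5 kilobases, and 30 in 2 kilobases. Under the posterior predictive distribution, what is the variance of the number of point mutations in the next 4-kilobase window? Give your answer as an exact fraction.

9928/225

Total count: 71 + 18 + 36 + 94 + 41 + 30 = 290.
Total exposure: 7 + 2 + 5 + 7 + 5 + 2 = 28 kilobases.
Posterior: α' = 2 + 290 = 292, β' = 2 + 28 = 30.
The posterior predictive for a window of length T is Negative Binomial with variance T·α'·(β'+T)/β'² = 4·292·34/900 = 9928/225.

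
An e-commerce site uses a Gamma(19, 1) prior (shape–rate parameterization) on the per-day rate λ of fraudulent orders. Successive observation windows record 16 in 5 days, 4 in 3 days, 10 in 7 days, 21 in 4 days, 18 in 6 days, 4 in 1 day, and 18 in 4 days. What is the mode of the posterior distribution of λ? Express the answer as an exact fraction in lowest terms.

109/31

Total count: 16 + 4 + 10 + 21 + 18 + 4 + 18 = 91.
Total exposure: 5 + 3 + 7 + 4 + 6 + 1 + 4 = 30 days.
Posterior: α' = 19 + 91 = 110, β' = 1 + 30 = 31.
Posterior mode = (α'−1)/β' = 109/31.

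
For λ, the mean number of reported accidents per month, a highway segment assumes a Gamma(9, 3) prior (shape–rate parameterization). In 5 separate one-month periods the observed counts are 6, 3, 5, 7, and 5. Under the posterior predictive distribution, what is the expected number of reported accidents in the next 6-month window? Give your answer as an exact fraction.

105/4

Total count: 6 + 3 + 5 + 7 + 5 = 26.
Total exposure: 5 months.
Conjugate update: add total count to the shape and total exposure to the rate, giving Gamma(35, 8).
Predictive mean over a 6-month window = T·E[λ|data] = 6·35/8 = 105/4.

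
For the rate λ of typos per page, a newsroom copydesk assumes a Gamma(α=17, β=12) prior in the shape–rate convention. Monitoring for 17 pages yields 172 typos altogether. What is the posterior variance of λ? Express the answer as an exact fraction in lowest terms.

189/841

Total count 172 over total exposure 17 pages.
By Gamma–Poisson conjugacy, the posterior is Gamma(α + Σx, β + Σt) = Gamma(17 + 172, 12 + 17) = Gamma(189, 29).
Posterior variance = α'/β'² = 189/841.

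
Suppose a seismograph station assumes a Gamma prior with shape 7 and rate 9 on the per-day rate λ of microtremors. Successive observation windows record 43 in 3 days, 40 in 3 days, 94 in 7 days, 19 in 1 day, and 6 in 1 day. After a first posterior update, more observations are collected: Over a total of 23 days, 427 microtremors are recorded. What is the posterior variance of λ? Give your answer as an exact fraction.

636/2209

Total count: 43 + 40 + 94 + 19 + 6 = 202.
Total exposure: 3 + 3 + 7 + 1 + 1 = 15 days.
After the first batch: Gamma(7 + 202, 9 + 15) = Gamma(209, 24).
Total count 427 over total exposure 23 days.
After the second batch: Gamma(209 + 427, 24 + 23) = Gamma(636, 47).
Posterior variance = α'/β'² = 636/2209.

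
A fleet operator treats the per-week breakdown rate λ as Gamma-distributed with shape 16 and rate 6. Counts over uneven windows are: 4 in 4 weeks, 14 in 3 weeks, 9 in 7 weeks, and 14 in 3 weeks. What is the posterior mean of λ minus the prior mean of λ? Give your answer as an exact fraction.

-13/69

Total count: 4 + 14 + 9 + 14 = 41.
Total exposure: 4 + 3 + 7 + 3 = 17 weeks.
Conjugate update: add total count to the shape and total exposure to the rate, giving Gamma(57, 23).
Posterior mean = 57/23 = 57/23; prior mean = 16/6 = 8/3. Difference = 57/23 − 8/3 = -13/69.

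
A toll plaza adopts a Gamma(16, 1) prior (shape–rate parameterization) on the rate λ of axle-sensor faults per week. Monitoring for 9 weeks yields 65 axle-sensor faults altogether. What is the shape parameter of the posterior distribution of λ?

81

Total count 65 over total exposure 9 weeks.
Gamma(α, β) with Poisson data over total exposure Σt gives posterior Gamma(α+Σx, β+Σt) = Gamma(81, 10).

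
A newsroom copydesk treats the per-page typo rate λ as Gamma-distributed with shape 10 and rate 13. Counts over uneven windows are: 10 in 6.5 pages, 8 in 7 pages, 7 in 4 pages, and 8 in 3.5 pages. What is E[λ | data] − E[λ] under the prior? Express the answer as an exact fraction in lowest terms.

219/442

Total count: 10 + 8 + 7 + 8 = 33.
Total exposure: 6.5 + 7 + 4 + 3.5 = 21 pages.
Posterior: α' = 10 + 33 = 43, β' = 13 + 21 = 34.
Posterior mean = 43/34 = 43/34; prior mean = 10/13 = 10/13. Difference = 43/34 − 10/13 = 219/442.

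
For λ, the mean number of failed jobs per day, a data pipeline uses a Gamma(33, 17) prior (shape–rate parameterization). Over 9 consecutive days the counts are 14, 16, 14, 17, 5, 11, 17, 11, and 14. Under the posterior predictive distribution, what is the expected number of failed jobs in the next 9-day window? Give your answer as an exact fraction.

684/13

Total count: 14 + 16 + 14 + 17 + 5 + 11 + 17 + 11 + 14 = 119.
Total exposure: 9 days.
Gamma(α, β) with Poisson data over total exposure Σt gives posterior Gamma(α+Σx, β+Σt) = Gamma(152, 26).
Predictive mean over a 9-day window = T·E[λ|data] = 9·152/26 = 684/13.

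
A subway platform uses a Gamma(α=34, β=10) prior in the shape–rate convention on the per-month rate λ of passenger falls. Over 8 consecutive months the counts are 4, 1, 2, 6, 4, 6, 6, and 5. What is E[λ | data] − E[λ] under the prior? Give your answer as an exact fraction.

Total count: 4 + 1 + 2 + 6 + 4 + 6 + 6 + 5 = 34.
Total exposure: 8 months.
By Gamma–Poisson conjugacy, the posterior is Gamma(α + Σx, β + Σt) = Gamma(34 + 34, 10 + 8) = Gamma(68, 18).
Posterior mean = 68/18 = 34/9; prior mean = 34/10 = 17/5. Difference = 34/9 − 17/5 = 17/45.

17/45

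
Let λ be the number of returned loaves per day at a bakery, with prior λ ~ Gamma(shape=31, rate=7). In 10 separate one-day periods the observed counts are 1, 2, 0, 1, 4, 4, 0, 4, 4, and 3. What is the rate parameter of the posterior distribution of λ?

Total count: 1 + 2 + 0 + 1 + 4 + 4 + 0 + 4 + 4 + 3 = 23.
Total exposure: 10 days.
Posterior: α' = 31 + 23 = 54, β' = 7 + 10 = 17.

17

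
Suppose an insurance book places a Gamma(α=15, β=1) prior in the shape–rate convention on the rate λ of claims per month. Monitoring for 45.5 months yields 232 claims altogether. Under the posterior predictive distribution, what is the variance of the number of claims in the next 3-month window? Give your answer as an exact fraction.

Total count 232 over total exposure 45.5 months.
The Gamma prior is conjugate for the Poisson rate, so λ | data ~ Gamma(15+232, 1+45.5) = Gamma(247, 93/2).
The posterior predictive for a window of length T is Negative Binomial with variance T·α'·(β'+T)/β'² = 3·247·(99/2)/(8649/4) = 16302/961.

16302/961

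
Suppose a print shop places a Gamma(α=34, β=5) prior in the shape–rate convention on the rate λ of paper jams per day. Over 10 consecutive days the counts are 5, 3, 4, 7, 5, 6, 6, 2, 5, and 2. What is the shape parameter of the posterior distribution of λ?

79

Total count: 5 + 3 + 4 + 7 + 5 + 6 + 6 + 2 + 5 + 2 = 45.
Total exposure: 10 days.
The Gamma prior is conjugate for the Poisson rate, so λ | data ~ Gamma(34+45, 5+10) = Gamma(79, 15).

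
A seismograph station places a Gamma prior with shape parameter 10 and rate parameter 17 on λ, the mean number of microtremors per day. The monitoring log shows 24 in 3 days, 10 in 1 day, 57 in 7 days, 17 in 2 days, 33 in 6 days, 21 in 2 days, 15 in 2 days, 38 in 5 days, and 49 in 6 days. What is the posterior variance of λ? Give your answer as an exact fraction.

Total count: 24 + 10 + 57 + 17 + 33 + 21 + 15 + 38 + 49 = 264.
Total exposure: 3 + 1 + 7 + 2 + 6 + 2 + 2 + 5 + 6 = 34 days.
The Gamma prior is conjugate for the Poisson rate, so λ | data ~ Gamma(10+264, 17+34) = Gamma(274, 51).
Posterior variance = α'/β'² = 274/2601.

274/2601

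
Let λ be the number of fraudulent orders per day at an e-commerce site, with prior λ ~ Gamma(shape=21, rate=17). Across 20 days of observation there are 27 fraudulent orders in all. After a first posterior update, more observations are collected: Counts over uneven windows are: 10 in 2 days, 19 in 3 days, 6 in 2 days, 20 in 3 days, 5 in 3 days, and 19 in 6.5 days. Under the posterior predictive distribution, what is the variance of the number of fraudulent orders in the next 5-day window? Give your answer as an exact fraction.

Total count 27 over total exposure 20 days.
After the first batch: Gamma(21 + 27, 17 + 20) = Gamma(48, 37).
Total count: 10 + 19 + 6 + 20 + 5 + 19 = 79.
Total exposure: 2 + 3 + 2 + 3 + 3 + 6.5 = 19.5 days.
After the second batch: Gamma(48 + 79, 37 + 19.5) = Gamma(127, 113/2).
The posterior predictive for a window of length T is Negative Binomial with variance T·α'·(β'+T)/β'² = 5·127·(123/2)/(12769/4) = 156210/12769.

156210/12769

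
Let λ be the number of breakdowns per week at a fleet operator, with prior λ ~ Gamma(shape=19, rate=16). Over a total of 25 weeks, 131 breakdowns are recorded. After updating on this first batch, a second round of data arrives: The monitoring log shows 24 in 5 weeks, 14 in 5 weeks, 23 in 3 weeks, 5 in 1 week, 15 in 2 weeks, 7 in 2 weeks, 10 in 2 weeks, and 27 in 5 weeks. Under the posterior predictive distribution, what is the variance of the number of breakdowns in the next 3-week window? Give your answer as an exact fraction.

575/44

Total count 131 over total exposure 25 weeks.
After the first batch: Gamma(19 + 131, 16 + 25) = Gamma(150, 41).
Total count: 24 + 14 + 23 + 5 + 15 + 7 + 10 + 27 = 125.
Total exposure: 5 + 5 + 3 + 1 + 2 + 2 + 2 + 5 = 25 weeks.
After the second batch: Gamma(150 + 125, 41 + 25) = Gamma(275, 66).
The posterior predictive for a window of length T is Negative Binomial with variance T·α'·(β'+T)/β'² = 3·275·69/4356 = 575/44.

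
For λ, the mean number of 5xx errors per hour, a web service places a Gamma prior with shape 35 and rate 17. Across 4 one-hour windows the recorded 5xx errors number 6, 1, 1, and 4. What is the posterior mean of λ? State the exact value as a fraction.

Total count: 6 + 1 + 1 + 4 = 12.
Total exposure: 4 hours.
Conjugate update: add total count to the shape and total exposure to the rate, giving Gamma(47, 21).
Posterior mean = α'/β' = 47/21.

47/21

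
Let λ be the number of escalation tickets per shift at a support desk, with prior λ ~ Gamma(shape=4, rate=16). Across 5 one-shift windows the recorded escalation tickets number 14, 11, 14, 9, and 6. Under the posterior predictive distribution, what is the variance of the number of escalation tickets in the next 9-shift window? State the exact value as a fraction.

Total count: 14 + 11 + 14 + 9 + 6 = 54.
Total exposure: 5 shifts.
By Gamma–Poisson conjugacy, the posterior is Gamma(α + Σx, β + Σt) = Gamma(4 + 54, 16 + 5) = Gamma(58, 21).
The posterior predictive for a window of length T is Negative Binomial with variance T·α'·(β'+T)/β'² = 9·58·30/441 = 1740/49.

1740/49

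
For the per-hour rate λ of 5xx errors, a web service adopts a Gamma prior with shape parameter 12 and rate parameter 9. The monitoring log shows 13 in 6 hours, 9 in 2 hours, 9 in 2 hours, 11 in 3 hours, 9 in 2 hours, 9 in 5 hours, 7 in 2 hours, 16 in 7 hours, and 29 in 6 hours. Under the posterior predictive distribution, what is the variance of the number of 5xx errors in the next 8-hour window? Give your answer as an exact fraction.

Total count: 13 + 9 + 9 + 11 + 9 + 9 + 7 + 16 + 29 = 112.
Total exposure: 6 + 2 + 2 + 3 + 2 + 5 + 2 + 7 + 6 = 35 hours.
Posterior: α' = 12 + 112 = 124, β' = 9 + 35 = 44.
The posterior predictive for a window of length T is Negative Binomial with variance T·α'·(β'+T)/β'² = 8·124·52/1936 = 3224/121.

3224/121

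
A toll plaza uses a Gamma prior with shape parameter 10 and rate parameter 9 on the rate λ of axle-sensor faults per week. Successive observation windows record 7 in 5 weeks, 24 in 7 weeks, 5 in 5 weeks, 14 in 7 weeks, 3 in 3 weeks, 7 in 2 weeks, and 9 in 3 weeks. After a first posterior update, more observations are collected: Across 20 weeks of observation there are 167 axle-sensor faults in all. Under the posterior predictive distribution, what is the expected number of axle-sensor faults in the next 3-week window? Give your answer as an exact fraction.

738/61

Total count: 7 + 24 + 5 + 14 + 3 + 7 + 9 = 69.
Total exposure: 5 + 7 + 5 + 7 + 3 + 2 + 3 = 32 weeks.
After the first batch: Gamma(10 + 69, 9 + 32) = Gamma(79, 41).
Total count 167 over total exposure 20 weeks.
After the second batch: Gamma(79 + 167, 41 + 20) = Gamma(246, 61).
Predictive mean over a 3-week window = T·E[λ|data] = 3·246/61 = 738/61.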